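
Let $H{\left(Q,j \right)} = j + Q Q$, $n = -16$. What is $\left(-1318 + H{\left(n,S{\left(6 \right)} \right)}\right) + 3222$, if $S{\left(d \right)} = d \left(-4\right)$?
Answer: $2136$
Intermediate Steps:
$S{\left(d \right)} = - 4 d$
$H{\left(Q,j \right)} = j + Q^{2}$
$\left(-1318 + H{\left(n,S{\left(6 \right)} \right)}\right) + 3222 = \left(-1318 + \left(\left(-4\right) 6 + \left(-16\right)^{2}\right)\right) + 3222 = \left(-1318 + \left(-24 + 256\right)\right) + 3222 = \left(-1318 + 232\right) + 3222 = -1086 + 3222 = 2136$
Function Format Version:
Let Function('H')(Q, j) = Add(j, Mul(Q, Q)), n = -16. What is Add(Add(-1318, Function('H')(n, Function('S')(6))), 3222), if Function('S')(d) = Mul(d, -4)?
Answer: 2136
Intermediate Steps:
Function('S')(d) = Mul(-4, d)
Function('H')(Q, j) = Add(j, Pow(Q, 2))
Add(Add(-1318, Function('H')(n, Function('S')(6))), 3222) = Add(Add(-1318, Add(Mul(-4, 6), Pow(-16, 2))), 3222) = Add(Add(-1318, Add(-24, 256)), 3222) = Add(Add(-1318, 232), 3222) = Add(-1086, 3222) = 2136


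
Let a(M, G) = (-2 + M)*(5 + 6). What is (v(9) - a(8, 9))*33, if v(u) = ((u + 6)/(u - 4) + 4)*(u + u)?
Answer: 1980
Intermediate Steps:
a(M, G) = -22 + 11*M (a(M, G) = (-2 + M)*11 = -22 + 11*M)
v(u) = 2*u*(4 + (6 + u)/(-4 + u)) (v(u) = ((6 + u)/(-4 + u) + 4)*(2*u) = (4 + (6 + u)/(-4 + u))*(2*u) = 2*u*(4 + (6 + u)/(-4 + u)))
(v(9) - a(8, 9))*33 = (10*9*(-2 + 9)/(-4 + 9) - (-22 + 11*8))*33 = (10*9*7/5 - (-22 + 88))*33 = (10*9*(1/5)*7 - 1*66)*33 = (126 - 66)*33 = 60*33 = 1980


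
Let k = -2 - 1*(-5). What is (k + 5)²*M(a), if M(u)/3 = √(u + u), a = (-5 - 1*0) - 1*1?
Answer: 384*I*√3 ≈ 665.11*I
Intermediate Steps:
k = 3 (k = -2 + 5 = 3)
a = -6 (a = (-5 + 0) - 1 = -5 - 1 = -6)
M(u) = 3*√2*√u (M(u) = 3*√(u + u) = 3*√(2*u) = 3*(√2*√u) = 3*√2*√u)
(k + 5)²*M(a) = (3 + 5)²*(3*√2*√(-6)) = 8²*(3*√2*(I*√6)) = 64*(6*I*√3) = 384*I*√3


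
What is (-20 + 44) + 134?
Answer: 158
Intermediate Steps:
(-20 + 44) + 134 = 24 + 134 = 158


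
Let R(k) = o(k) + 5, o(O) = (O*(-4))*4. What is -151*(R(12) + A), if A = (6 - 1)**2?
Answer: 24462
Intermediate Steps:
o(O) = -16*O (o(O) = -4*O*4 = -16*O)
R(k) = 5 - 16*k (R(k) = -16*k + 5 = 5 - 16*k)
A = 25 (A = 5**2 = 25)
-151*(R(12) + A) = -151*((5 - 16*12) + 25) = -151*((5 - 192) + 25) = -151*(-187 + 25) = -151*(-162) = 24462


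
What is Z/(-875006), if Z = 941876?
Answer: -470938/437503 ≈ -1.0764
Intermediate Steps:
Z/(-875006) = 941876/(-875006) = 941876*(-1/875006) = -470938/437503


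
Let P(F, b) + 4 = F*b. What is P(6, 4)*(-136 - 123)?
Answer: -5180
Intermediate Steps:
P(F, b) = -4 + F*b
P(6, 4)*(-136 - 123) = (-4 + 6*4)*(-136 - 123) = (-4 + 24)*(-259) = 20*(-259) = -5180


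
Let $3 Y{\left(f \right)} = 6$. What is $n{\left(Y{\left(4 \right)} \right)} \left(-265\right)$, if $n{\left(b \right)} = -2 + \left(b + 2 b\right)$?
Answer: $-1060$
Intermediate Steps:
$Y{\left(f \right)} = 2$ ($Y{\left(f \right)} = \frac{1}{3} \cdot 6 = 2$)
$n{\left(b \right)} = -2 + 3 b$
$n{\left(Y{\left(4 \right)} \right)} \left(-265\right) = \left(-2 + 3 \cdot 2\right) \left(-265\right) = \left(-2 + 6\right) \left(-265\right) = 4 \left(-265\right) = -1060$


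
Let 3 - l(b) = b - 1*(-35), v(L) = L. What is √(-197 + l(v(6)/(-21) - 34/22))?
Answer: 2*I*√336721/77 ≈ 15.072*I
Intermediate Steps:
l(b) = -32 - b (l(b) = 3 - (b - 1*(-35)) = 3 - (b + 35) = 3 - (35 + b) = 3 + (-35 - b) = -32 - b)
√(-197 + l(v(6)/(-21) - 34/22)) = √(-197 + (-32 - (6/(-21) - 34/22))) = √(-197 + (-32 - (6*(-1/21) - 34*1/22))) = √(-197 + (-32 - (-2/7 - 17/11))) = √(-197 + (-32 - 1*(-141/77))) = √(-197 + (-32 + 141/77)) = √(-197 - 2323/77) = √(-17492/77) = 2*I*√336721/77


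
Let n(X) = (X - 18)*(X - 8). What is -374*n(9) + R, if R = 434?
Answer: 3800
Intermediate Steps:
n(X) = (-18 + X)*(-8 + X)
-374*n(9) + R = -374*(144 + 9**2 - 26*9) + 434 = -374*(144 + 81 - 234) + 434 = -374*(-9) + 434 = 3366 + 434 = 3800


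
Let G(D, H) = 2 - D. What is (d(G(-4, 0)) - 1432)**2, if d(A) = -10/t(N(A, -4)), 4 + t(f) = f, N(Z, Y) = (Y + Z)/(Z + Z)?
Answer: 1080831376/529 ≈ 2.0432e+6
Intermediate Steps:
N(Z, Y) = (Y + Z)/(2*Z) (N(Z, Y) = (Y + Z)/((2*Z)) = (Y + Z)*(1/(2*Z)) = (Y + Z)/(2*Z))
t(f) = -4 + f
d(A) = -10/(-4 + (-4 + A)/(2*A))
(d(G(-4, 0)) - 1432)**2 = (20*(2 - 1*(-4))/(4 + 7*(2 - 1*(-4))) - 1432)**2 = (20*(2 + 4)/(4 + 7*(2 + 4)) - 1432)**2 = (20*6/(4 + 7*6) - 1432)**2 = (20*6/(4 + 42) - 1432)**2 = (20*6/46 - 1432)**2 = (20*6*(1/46) - 1432)**2 = (60/23 - 1432)**2 = (-32876/23)**2 = 1080831376/529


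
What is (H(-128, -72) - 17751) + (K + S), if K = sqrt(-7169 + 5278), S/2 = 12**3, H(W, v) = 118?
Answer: -14177 + I*sqrt(1891) ≈ -14177.0 + 43.486*I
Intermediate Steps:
S = 3456 (S = 2*12**3 = 2*1728 = 3456)
K = I*sqrt(1891) (K = sqrt(-1891) = I*sqrt(1891) ≈ 43.486*I)
(H(-128, -72) - 17751) + (K + S) = (118 - 17751) + (I*sqrt(1891) + 3456) = -17633 + (3456 + I*sqrt(1891)) = -14177 + I*sqrt(1891)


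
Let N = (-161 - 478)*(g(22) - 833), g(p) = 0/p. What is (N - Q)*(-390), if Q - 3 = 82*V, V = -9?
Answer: -207878580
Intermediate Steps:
g(p) = 0
Q = -735 (Q = 3 + 82*(-9) = 3 - 738 = -735)
N = 532287 (N = (-161 - 478)*(0 - 833) = -639*(-833) = 532287)
(N - Q)*(-390) = (532287 - 1*(-735))*(-390) = (532287 + 735)*(-390) = 533022*(-390) = -207878580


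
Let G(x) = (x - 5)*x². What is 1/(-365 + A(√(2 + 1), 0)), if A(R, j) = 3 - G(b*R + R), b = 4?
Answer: -13/421706 - 375*√3/421706 ≈ -0.0015710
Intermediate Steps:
G(x) = x²*(-5 + x) (G(x) = (-5 + x)*x² = x²*(-5 + x))
A(R, j) = 3 - 25*R²*(-5 + 5*R) (A(R, j) = 3 - (4*R + R)²*(-5 + (4*R + R)) = 3 - (5*R)²*(-5 + 5*R) = 3 - 25*R²*(-5 + 5*R))
1/(-365 + A(√(2 + 1), 0)) = 1/(-365 + (3 + 125*(√(2 + 1))²*(1 - √(2 + 1)))) = 1/(-365 + (3 + 125*(√3)²*(1 - √3))) = 1/(-365 + (3 + 125*3*(1 - √3))) = 1/(-365 + (3 + (375 - 375*√3))) = 1/(-365 + (378 - 375*√3)) = 1/(13 - 375*√3)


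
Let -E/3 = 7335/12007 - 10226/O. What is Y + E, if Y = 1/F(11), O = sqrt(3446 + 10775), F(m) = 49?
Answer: -1066238/588343 + 30678*sqrt(14221)/14221 ≈ 255.44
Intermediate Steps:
O = sqrt(14221) ≈ 119.25
Y = 1/49 ≈ 0.020408
E = -22005/12007 + 30678*sqrt(14221)/14221 (E = -3*(7335/12007 - 10226*sqrt(14221)/14221) = -22005/12007 + 30678*sqrt(14221)/14221 ≈ 255.42)
Y + E = 1/49 + (-22005/12007 + 30678*sqrt(14221)/14221) = -1066238/588343 + 30678*sqrt(14221)/14221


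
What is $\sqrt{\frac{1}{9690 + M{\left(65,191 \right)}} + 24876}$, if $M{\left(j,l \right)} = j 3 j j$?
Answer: $\frac{\sqrt{17284606235914665}}{833565} \approx 157.72$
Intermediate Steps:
$M{\left(j,l \right)} = 3 j^{3}$ ($M{\left(j,l \right)} = 3 j j^{2} = 3 j^{3}$)
$\sqrt{\frac{1}{9690 + M{\left(65,191 \right)}} + 24876} = \sqrt{\frac{1}{9690 + 3 \cdot 65^{3}} + 24876} = \sqrt{\frac{1}{9690 + 3 \cdot 274625} + 24876} = \sqrt{\frac{1}{9690 + 823875} + 24876} = \sqrt{\frac{1}{833565} + 24876} = \sqrt{\frac{20735762941}{833565}} = \frac{\sqrt{17284606235914665}}{833565}$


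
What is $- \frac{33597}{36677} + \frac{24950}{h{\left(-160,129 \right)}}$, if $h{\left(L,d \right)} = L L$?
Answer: $\frac{1100159}{18778624} \approx 0.058586$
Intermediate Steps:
$h{\left(L,d \right)} = L^{2}$
$- \frac{33597}{36677} + \frac{24950}{h{\left(-160,129 \right)}} = - \frac{33597}{36677} + \frac{24950}{\left(-160\right)^{2}} = \left(-33597\right) \frac{1}{36677} + \frac{24950}{25600} = - \frac{33597}{36677} + 24950 \cdot \frac{1}{25600} = - \frac{33597}{36677} + \frac{499}{512} = \frac{1100159}{18778624}$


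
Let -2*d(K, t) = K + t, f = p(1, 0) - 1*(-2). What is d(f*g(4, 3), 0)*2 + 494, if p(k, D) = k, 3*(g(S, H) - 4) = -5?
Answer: 487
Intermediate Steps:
g(S, H) = 7/3 (g(S, H) = 4 + (⅓)*(-5) = 4 - 5/3 = 7/3)
f = 3 (f = 1 - 1*(-2) = 1 + 2 = 3)
d(K, t) = -K/2 - t/2 (d(K, t) = -(K + t)/2 = -K/2 - t/2)
d(f*g(4, 3), 0)*2 + 494 = (-3*7/(2*3) - ½*0)*2 + 494 = (-½*7 + 0)*2 + 494 = (-7/2 + 0)*2 + 494 = -7/2*2 + 494 = -7 + 494 = 487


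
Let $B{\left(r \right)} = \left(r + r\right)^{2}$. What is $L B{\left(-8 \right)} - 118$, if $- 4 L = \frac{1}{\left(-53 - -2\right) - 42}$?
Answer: $- \frac{10910}{93} \approx -117.31$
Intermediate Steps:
$B{\left(r \right)} = 4 r^{2}$ ($B{\left(r \right)} = \left(2 r\right)^{2} = 4 r^{2}$)
$L = \frac{1}{372}$ ($L = - \frac{1}{4 \left(\left(-53 - -2\right) - 42\right)} = - \frac{1}{4 \left(\left(-53 + \left(-3 + 5\right)\right) - 42\right)} = - \frac{1}{4 \left(\left(-53 + 2\right) - 42\right)} = - \frac{1}{4 \left(-51 - 42\right)} = - \frac{1}{4 \left(-93\right)} = \left(- \frac{1}{4}\right) \left(- \frac{1}{93}\right) = \frac{1}{372} \approx 0.0026882$)
$L B{\left(-8 \right)} - 118 = \frac{4 \left(-8\right)^{2}}{372} - 118 = \frac{4 \cdot 64}{372} - 118 = \frac{1}{372} \cdot 256 - 118 = \frac{64}{93} - 118 = - \frac{10910}{93}$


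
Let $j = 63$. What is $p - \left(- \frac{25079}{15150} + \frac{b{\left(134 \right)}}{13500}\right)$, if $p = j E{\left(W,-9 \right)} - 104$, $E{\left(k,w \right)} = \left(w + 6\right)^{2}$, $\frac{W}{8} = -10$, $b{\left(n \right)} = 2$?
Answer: $\frac{158389352}{340875} \approx 464.66$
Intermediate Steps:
$W = -80$ ($W = 8 \left(-10\right) = -80$)
$E{\left(k,w \right)} = \left(6 + w\right)^{2}$
$p = 463$ ($p = 63 \left(6 - 9\right)^{2} - 104 = 63 \left(-3\right)^{2} - 104 = 63 \cdot 9 - 104 = 567 - 104 = 463$)
$p - \left(- \frac{25079}{15150} + \frac{b{\left(134 \right)}}{13500}\right) = 463 - \left(- \frac{25079}{15150} + \frac{2}{13500}\right) = 463 - \left(\left(-25079\right) \frac{1}{15150} + 2 \cdot \frac{1}{13500}\right) = 463 - \left(- \frac{25079}{15150} + \frac{1}{6750}\right) = 463 - - \frac{564227}{340875} = 463 + \frac{564227}{340875} = \frac{158389352}{340875}$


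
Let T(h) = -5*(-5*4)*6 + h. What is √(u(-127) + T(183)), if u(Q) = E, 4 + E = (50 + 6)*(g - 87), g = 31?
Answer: I*√2357 ≈ 48.549*I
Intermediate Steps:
T(h) = 600 + h (T(h) = -(-100)*6 + h = -5*(-120) + h = 600 + h)
E = -3140 (E = -4 + (50 + 6)*(31 - 87) = -4 + 56*(-56) = -4 - 3136 = -3140)
u(Q) = -3140
√(u(-127) + T(183)) = √(-3140 + (600 + 183)) = √(-3140 + 783) = √(-2357) = I*√2357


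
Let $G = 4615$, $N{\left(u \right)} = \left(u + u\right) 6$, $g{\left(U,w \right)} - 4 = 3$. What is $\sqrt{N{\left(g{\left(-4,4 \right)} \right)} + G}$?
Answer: $\sqrt{4699} \approx 68.549$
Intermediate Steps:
$g{\left(U,w \right)} = 7$ ($g{\left(U,w \right)} = 4 + 3 = 7$)
$N{\left(u \right)} = 12 u$ ($N{\left(u \right)} = 2 u 6 = 12 u$)
$\sqrt{N{\left(g{\left(-4,4 \right)} \right)} + G} = \sqrt{12 \cdot 7 + 4615} = \sqrt{84 + 4615} = \sqrt{4699}$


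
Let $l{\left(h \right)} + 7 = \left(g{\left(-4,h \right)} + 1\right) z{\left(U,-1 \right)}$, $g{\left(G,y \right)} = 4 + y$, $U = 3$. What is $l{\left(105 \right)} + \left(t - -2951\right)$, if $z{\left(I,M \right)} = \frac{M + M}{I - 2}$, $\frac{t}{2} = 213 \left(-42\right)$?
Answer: $-15168$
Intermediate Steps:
$t = -17892$ ($t = 2 \cdot 213 \left(-42\right) = 2 \left(-8946\right) = -17892$)
$z{\left(I,M \right)} = \frac{2 M}{-2 + I}$
$l{\left(h \right)} = -17 - 2 h$ ($l{\left(h \right)} = -7 + \left(\left(4 + h\right) + 1\right) 2 \left(-1\right) \frac{1}{-2 + 3} = -7 + \left(5 + h\right) 2 \left(-1\right) 1^{-1} = -7 + \left(5 + h\right) 2 \left(-1\right) 1 = -7 + \left(5 + h\right) \left(-2\right) = -7 - \left(10 + 2 h\right) = -17 - 2 h$)
$l{\left(105 \right)} + \left(t - -2951\right) = \left(-17 - 210\right) - 14941 = \left(-17 - 210\right) + \left(-17892 + 2951\right) = -227 - 14941 = -15168$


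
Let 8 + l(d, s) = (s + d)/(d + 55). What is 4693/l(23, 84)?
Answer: -366054/517 ≈ -708.04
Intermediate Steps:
l(d, s) = -8 + (d + s)/(55 + d) (l(d, s) = -8 + (s + d)/(d + 55) = -8 + (d + s)/(55 + d))
4693/l(23, 84) = 4693/(((-440 + 84 - 7*23)/(55 + 23))) = 4693/(((-440 + 84 - 161)/78)) = 4693/(((1/78)*(-517))) = 4693/(-517/78) = 4693*(-78/517) = -366054/517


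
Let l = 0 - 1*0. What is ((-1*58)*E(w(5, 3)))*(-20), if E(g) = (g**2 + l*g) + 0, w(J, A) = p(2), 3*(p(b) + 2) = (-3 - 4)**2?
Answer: 2144840/9 ≈ 2.3832e+5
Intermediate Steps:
l = 0 (l = 0 + 0 = 0)
p(b) = 43/3 (p(b) = -2 + (-3 - 4)**2/3 = -2 + (1/3)*(-7)**2 = -2 + (1/3)*49 = -2 + 49/3 = 43/3)
w(J, A) = 43/3
E(g) = g**2 (E(g) = (g**2 + 0*g) + 0 = (g**2 + 0) + 0 = g**2 + 0 = g**2)
((-1*58)*E(w(5, 3)))*(-20) = ((-1*58)*(43/3)**2)*(-20) = -58*1849/9*(-20) = -107242/9*(-20) = 2144840/9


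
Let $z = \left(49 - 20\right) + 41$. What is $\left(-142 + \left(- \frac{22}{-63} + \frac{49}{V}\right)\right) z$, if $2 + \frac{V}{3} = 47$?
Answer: $- \frac{267034}{27} \approx -9890.1$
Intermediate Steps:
$V = 135$ ($V = -6 + 3 \cdot 47 = -6 + 141 = 135$)
$z = 70$ ($z = 29 + 41 = 70$)
$\left(-142 + \left(- \frac{22}{-63} + \frac{49}{V}\right)\right) z = \left(-142 + \left(- \frac{22}{-63} + \frac{49}{135}\right)\right) 70 = \left(-142 + \left(\left(-22\right) \left(- \frac{1}{63}\right) + 49 \cdot \frac{1}{135}\right)\right) 70 = \left(-142 + \left(\frac{22}{63} + \frac{49}{135}\right)\right) 70 = \left(-142 + \frac{673}{945}\right) 70 = \left(- \frac{133517}{945}\right) 70 = - \frac{267034}{27}$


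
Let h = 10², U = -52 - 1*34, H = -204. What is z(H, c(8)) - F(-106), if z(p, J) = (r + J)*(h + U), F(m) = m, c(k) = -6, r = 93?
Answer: 1324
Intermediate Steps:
U = -86 (U = -52 - 34 = -86)
h = 100
z(p, J) = 1302 + 14*J (z(p, J) = (93 + J)*(100 - 86) = (93 + J)*14 = 1302 + 14*J)
z(H, c(8)) - F(-106) = (1302 + 14*(-6)) - 1*(-106) = (1302 - 84) + 106 = 1218 + 106 = 1324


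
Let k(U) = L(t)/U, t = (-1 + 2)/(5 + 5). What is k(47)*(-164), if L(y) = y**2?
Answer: -41/1175 ≈ -0.034894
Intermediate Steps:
t = 1/10 ≈ 0.10000
k(U) = 1/(100*U) (k(U) = (1/10)**2/U = 1/(100*U))
k(47)*(-164) = ((1/100)/47)*(-164) = ((1/100)*(1/47))*(-164) = (1/4700)*(-164) = -41/1175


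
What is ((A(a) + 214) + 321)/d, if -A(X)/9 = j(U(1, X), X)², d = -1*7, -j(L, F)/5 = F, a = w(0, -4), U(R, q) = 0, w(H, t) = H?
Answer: -535/7 ≈ -76.429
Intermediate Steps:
a = 0
j(L, F) = -5*F
d = -7
A(X) = -225*X² (A(X) = -9*25*X² = -225*X²)
((A(a) + 214) + 321)/d = ((-225*0² + 214) + 321)/(-7) = ((-225*0 + 214) + 321)*(-⅐) = ((0 + 214) + 321)*(-⅐) = (214 + 321)*(-⅐) = 535*(-⅐) = -535/7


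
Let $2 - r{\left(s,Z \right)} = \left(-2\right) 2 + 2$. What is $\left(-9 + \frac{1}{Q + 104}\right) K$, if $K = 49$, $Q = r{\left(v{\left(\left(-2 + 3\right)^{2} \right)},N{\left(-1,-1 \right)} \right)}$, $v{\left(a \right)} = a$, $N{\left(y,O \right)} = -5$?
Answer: $- \frac{47579}{108} \approx -440.55$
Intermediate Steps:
$r{\left(s,Z \right)} = 4$ ($r{\left(s,Z \right)} = 2 - \left(\left(-2\right) 2 + 2\right) = 2 - \left(-4 + 2\right) = 2 - -2 = 2 + 2 = 4$)
$Q = 4$
$\left(-9 + \frac{1}{Q + 104}\right) K = \left(-9 + \frac{1}{4 + 104}\right) 49 = \left(-9 + \frac{1}{108}\right) 49 = \left(- \frac{971}{108}\right) 49 = - \frac{47579}{108}$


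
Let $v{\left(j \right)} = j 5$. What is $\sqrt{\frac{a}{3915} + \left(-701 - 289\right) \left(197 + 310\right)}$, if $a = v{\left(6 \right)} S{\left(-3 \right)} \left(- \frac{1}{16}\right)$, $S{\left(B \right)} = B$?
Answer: $\frac{i \sqrt{60785730546}}{348} \approx 708.47 i$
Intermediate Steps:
$v{\left(j \right)} = 5 j$
$a = \frac{45}{8}$ ($a = 5 \cdot 6 \left(-3\right) \left(- \frac{1}{16}\right) = 30 \left(-3\right) \left(\left(-1\right) \frac{1}{16}\right) = \left(-90\right) \left(- \frac{1}{16}\right) = \frac{45}{8} \approx 5.625$)
$\sqrt{\frac{a}{3915} + \left(-701 - 289\right) \left(197 + 310\right)} = \sqrt{\frac{45}{8 \cdot 3915} + \left(-701 - 289\right) \left(197 + 310\right)} = \sqrt{\frac{45}{8} \cdot \frac{1}{3915} - 501930} = \sqrt{\frac{1}{696} - 501930} = \sqrt{- \frac{349343279}{696}} = \frac{i \sqrt{60785730546}}{348}$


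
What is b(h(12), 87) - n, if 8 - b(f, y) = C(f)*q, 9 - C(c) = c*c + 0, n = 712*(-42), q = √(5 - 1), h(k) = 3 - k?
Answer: 30056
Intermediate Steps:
q = 2 (q = √4 = 2)
n = -29904
C(c) = 9 - c² (C(c) = 9 - (c*c + 0) = 9 - (c² + 0) = 9 - c²)
b(f, y) = -10 + 2*f² (b(f, y) = 8 - (9 - f²)*2 = 8 - (18 - 2*f²) = 8 + (-18 + 2*f²) = -10 + 2*f²)
b(h(12), 87) - n = (-10 + 2*(3 - 1*12)²) - 1*(-29904) = (-10 + 2*(3 - 12)²) + 29904 = (-10 + 2*(-9)²) + 29904 = (-10 + 2*81) + 29904 = (-10 + 162) + 29904 = 152 + 29904 = 30056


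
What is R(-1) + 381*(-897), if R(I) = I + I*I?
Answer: -341757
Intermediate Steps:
R(I) = I + I²
R(-1) + 381*(-897) = -(1 - 1) + 381*(-897) = -1*0 - 341757 = 0 - 341757 = -341757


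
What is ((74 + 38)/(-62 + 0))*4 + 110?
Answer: 3186/31 ≈ 102.77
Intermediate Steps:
((74 + 38)/(-62 + 0))*4 + 110 = (112/(-62))*4 + 110 = (112*(-1/62))*4 + 110 = -56/31*4 + 110 = -224/31 + 110 = 3186/31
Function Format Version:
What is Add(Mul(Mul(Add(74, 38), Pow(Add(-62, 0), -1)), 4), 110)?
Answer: Rational(3186, 31) ≈ 102.77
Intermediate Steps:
Add(Mul(Mul(Add(74, 38), Pow(Add(-62, 0), -1)), 4), 110) = Add(Mul(Mul(112, Pow(-62, -1)), 4), 110) = Add(Mul(Mul(112, Rational(-1, 62)), 4), 110) = Add(Mul(Rational(-56, 31), 4), 110) = Add(Rational(-224, 31), 110) = Rational(3186, 31)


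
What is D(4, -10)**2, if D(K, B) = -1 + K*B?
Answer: 1681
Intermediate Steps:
D(K, B) = -1 + B*K
D(4, -10)**2 = (-1 - 10*4)**2 = (-1 - 40)**2 = (-41)**2 = 1681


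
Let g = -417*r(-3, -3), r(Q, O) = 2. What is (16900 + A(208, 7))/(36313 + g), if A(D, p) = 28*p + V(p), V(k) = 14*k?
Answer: 17194/35479 ≈ 0.48462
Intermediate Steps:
A(D, p) = 42*p (A(D, p) = 28*p + 14*p = 42*p)
g = -834 (g = -417*2 = -834)
(16900 + A(208, 7))/(36313 + g) = (16900 + 42*7)/(36313 - 834) = (16900 + 294)/35479 = 17194*(1/35479) = 17194/35479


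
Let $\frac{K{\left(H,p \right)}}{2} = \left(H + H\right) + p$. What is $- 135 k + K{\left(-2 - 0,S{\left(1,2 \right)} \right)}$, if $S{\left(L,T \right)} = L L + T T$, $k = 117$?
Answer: $-15793$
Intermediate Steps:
$S{\left(L,T \right)} = L^{2} + T^{2}$
$K{\left(H,p \right)} = 2 p + 4 H$ ($K{\left(H,p \right)} = 2 \left(\left(H + H\right) + p\right) = 2 \left(2 H + p\right) = 2 \left(p + 2 H\right) = 2 p + 4 H$)
$- 135 k + K{\left(-2 - 0,S{\left(1,2 \right)} \right)} = \left(-135\right) 117 + \left(2 \left(1^{2} + 2^{2}\right) + 4 \left(-2 - 0\right)\right) = -15795 + \left(2 \left(1 + 4\right) + 4 \left(-2 + 0\right)\right) = -15795 + \left(2 \cdot 5 + 4 \left(-2\right)\right) = -15795 + \left(10 - 8\right) = -15795 + 2 = -15793$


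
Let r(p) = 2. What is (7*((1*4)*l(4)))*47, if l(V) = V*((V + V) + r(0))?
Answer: 52640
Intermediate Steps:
l(V) = V*(2 + 2*V) (l(V) = V*((V + V) + 2) = V*(2*V + 2) = V*(2 + 2*V))
(7*((1*4)*l(4)))*47 = (7*((1*4)*(2*4*(1 + 4))))*47 = (7*(4*(2*4*5)))*47 = (7*(4*40))*47 = (7*160)*47 = 1120*47 = 52640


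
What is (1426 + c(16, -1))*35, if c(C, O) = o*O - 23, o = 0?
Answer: 49105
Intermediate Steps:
c(C, O) = -23 (c(C, O) = 0*O - 23 = 0 - 23 = -23)
(1426 + c(16, -1))*35 = (1426 - 23)*35 = 1403*35 = 49105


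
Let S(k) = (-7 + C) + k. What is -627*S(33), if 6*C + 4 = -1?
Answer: -31559/2 ≈ -15780.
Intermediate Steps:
C = -5/6 (C = -2/3 + (1/6)*(-1) = -2/3 - 1/6 = -5/6 ≈ -0.83333)
S(k) = -47/6 + k (S(k) = (-7 - 5/6) + k = -47/6 + k)
-627*S(33) = -627*(-47/6 + 33) = -627*151/6 = -31559/2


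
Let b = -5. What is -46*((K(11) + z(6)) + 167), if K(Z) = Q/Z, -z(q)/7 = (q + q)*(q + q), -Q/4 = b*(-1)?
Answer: 426466/11 ≈ 38770.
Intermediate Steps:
Q = -20 (Q = -(-20)*(-1) = -4*5 = -20)
z(q) = -28*q² (z(q) = -7*(q + q)*(q + q) = -7*2*q*2*q = -28*q²)
K(Z) = -20/Z
-46*((K(11) + z(6)) + 167) = -46*((-20/11 - 28*6²) + 167) = -46*((-20*1/11 - 28*36) + 167) = -46*((-20/11 - 1008) + 167) = -46*(-11108/11 + 167) = -46*(-9271/11) = 426466/11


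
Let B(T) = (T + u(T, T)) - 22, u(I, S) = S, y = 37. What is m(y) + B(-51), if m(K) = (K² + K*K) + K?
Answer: 2651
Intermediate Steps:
m(K) = K + 2*K² (m(K) = (K² + K²) + K = 2*K² + K = K + 2*K²)
B(T) = -22 + 2*T (B(T) = (T + T) - 22 = 2*T - 22 = -22 + 2*T)
m(y) + B(-51) = 37*(1 + 2*37) + (-22 + 2*(-51)) = 37*(1 + 74) + (-22 - 102) = 37*75 - 124 = 2775 - 124 = 2651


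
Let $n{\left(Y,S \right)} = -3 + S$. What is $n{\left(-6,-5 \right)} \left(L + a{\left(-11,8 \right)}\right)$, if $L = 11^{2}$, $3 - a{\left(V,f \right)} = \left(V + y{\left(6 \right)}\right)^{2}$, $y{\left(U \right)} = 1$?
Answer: $-192$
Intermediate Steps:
$a{\left(V,f \right)} = 3 - \left(1 + V\right)^{2}$ ($a{\left(V,f \right)} = 3 - \left(V + 1\right)^{2} = 3 - \left(1 + V\right)^{2}$)
$L = 121$
$n{\left(-6,-5 \right)} \left(L + a{\left(-11,8 \right)}\right) = \left(-3 - 5\right) \left(121 + \left(3 - \left(1 - 11\right)^{2}\right)\right) = - 8 \left(121 + \left(3 - \left(-10\right)^{2}\right)\right) = - 8 \left(121 + \left(3 - 100\right)\right) = - 8 \left(121 - 97\right) = \left(-8\right) 24 = -192$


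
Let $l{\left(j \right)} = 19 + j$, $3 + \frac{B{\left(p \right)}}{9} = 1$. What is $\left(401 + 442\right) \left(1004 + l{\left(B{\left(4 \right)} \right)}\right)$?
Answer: $847215$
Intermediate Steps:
$B{\left(p \right)} = -18$ ($B{\left(p \right)} = -27 + 9 \cdot 1 = -27 + 9 = -18$)
$\left(401 + 442\right) \left(1004 + l{\left(B{\left(4 \right)} \right)}\right) = \left(401 + 442\right) \left(1004 + \left(19 - 18\right)\right) = 843 \left(1004 + 1\right) = 843 \cdot 1005 = 847215$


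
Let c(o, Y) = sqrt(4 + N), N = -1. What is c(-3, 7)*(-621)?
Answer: -621*sqrt(3) ≈ -1075.6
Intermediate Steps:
c(o, Y) = sqrt(3) (c(o, Y) = sqrt(4 - 1) = sqrt(3))
c(-3, 7)*(-621) = sqrt(3)*(-621) = -621*sqrt(3)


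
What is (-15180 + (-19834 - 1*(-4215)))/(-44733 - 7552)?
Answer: 30799/52285 ≈ 0.58906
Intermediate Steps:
(-15180 + (-19834 - 1*(-4215)))/(-44733 - 7552) = (-15180 + (-19834 + 4215))/(-52285) = (-15180 - 15619)*(-1/52285) = -30799*(-1/52285) = 30799/52285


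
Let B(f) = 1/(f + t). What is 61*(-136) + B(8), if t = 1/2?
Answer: -141030/17 ≈ -8295.9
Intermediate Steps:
t = ½ ≈ 0.50000
B(f) = 1/(½ + f) (B(f) = 1/(f + ½) = 1/(½ + f))
61*(-136) + B(8) = 61*(-136) + 2/(1 + 2*8) = -8296 + 2/(1 + 16) = -8296 + 2/17 = -141030/17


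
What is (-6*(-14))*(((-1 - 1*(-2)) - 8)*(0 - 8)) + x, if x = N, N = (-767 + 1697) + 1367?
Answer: 7001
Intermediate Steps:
N = 2297 (N = 930 + 1367 = 2297)
x = 2297
(-6*(-14))*(((-1 - 1*(-2)) - 8)*(0 - 8)) + x = (-6*(-14))*(((-1 - 1*(-2)) - 8)*(0 - 8)) + 2297 = 84*(((-1 + 2) - 8)*(-8)) + 2297 = 84*((1 - 8)*(-8)) + 2297 = 84*(-7*(-8)) + 2297 = 84*56 + 2297 = 4704 + 2297 = 7001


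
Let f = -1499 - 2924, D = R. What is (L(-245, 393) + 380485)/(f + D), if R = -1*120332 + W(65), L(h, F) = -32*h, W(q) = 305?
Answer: -15533/4978 ≈ -3.1203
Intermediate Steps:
R = -120027 (R = -1*120332 + 305 = -120332 + 305 = -120027)
D = -120027
f = -4423
(L(-245, 393) + 380485)/(f + D) = (-32*(-245) + 380485)/(-4423 - 120027) = (7840 + 380485)/(-124450) = 388325*(-1/124450) = -15533/4978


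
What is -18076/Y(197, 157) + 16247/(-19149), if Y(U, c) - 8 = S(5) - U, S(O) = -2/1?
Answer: 343034147/3657459 ≈ 93.790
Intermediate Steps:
S(O) = -2 (S(O) = -2*1 = -2)
Y(U, c) = 6 - U (Y(U, c) = 8 + (-2 - U) = 6 - U)
-18076/Y(197, 157) + 16247/(-19149) = -18076/(6 - 1*197) + 16247/(-19149) = -18076/(6 - 197) + 16247*(-1/19149) = -18076/(-191) - 16247/19149 = -18076*(-1/191) - 16247/19149 = 18076/191 - 16247/19149 = 343034147/3657459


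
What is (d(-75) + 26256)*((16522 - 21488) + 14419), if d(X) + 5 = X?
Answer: 247441728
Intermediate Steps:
d(X) = -5 + X
(d(-75) + 26256)*((16522 - 21488) + 14419) = ((-5 - 75) + 26256)*((16522 - 21488) + 14419) = (-80 + 26256)*(-4966 + 14419) = 26176*9453 = 247441728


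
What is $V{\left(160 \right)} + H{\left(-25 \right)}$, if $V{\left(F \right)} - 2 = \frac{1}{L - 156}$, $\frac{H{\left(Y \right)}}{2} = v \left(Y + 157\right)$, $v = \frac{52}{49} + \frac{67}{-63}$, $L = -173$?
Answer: $\frac{9661}{6909} \approx 1.3983$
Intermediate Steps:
$v = - \frac{1}{441}$ ($v = 52 \cdot \frac{1}{49} + 67 \left(- \frac{1}{63}\right) = \frac{52}{49} - \frac{67}{63} = - \frac{1}{441} \approx -0.0022676$)
$H{\left(Y \right)} = - \frac{314}{441} - \frac{2 Y}{441}$ ($H{\left(Y \right)} = 2 \left(- \frac{Y + 157}{441}\right) = 2 \left(- \frac{157 + Y}{441}\right) = 2 \left(- \frac{157}{441} - \frac{Y}{441}\right) = - \frac{314}{441} - \frac{2 Y}{441}$)
$V{\left(F \right)} = \frac{657}{329}$ ($V{\left(F \right)} = 2 + \frac{1}{-173 - 156} = 2 + \frac{1}{-329} = 2 - \frac{1}{329} = \frac{657}{329}$)
$V{\left(160 \right)} + H{\left(-25 \right)} = \frac{657}{329} - \frac{88}{147} = \frac{9661}{6909}$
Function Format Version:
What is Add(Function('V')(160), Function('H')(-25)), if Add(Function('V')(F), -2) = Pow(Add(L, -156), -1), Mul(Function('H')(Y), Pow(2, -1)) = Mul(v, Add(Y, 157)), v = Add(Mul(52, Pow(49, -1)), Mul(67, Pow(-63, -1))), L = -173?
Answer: Rational(9661, 6909) ≈ 1.3983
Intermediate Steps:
v = Rational(-1, 441) (v = Add(Mul(52, Rational(1, 49)), Mul(67, Rational(-1, 63))) = Add(Rational(52, 49), Rational(-67, 63)) = Rational(-1, 441) ≈ -0.0022676)
Function('H')(Y) = Add(Rational(-314, 441), Mul(Rational(-2, 441), Y)) (Function('H')(Y) = Mul(2, Mul(Rational(-1, 441), Add(Y, 157))) = Mul(2, Mul(Rational(-1, 441), Add(157, Y))) = Mul(2, Add(Rational(-157, 441), Mul(Rational(-1, 441), Y))) = Add(Rational(-314, 441), Mul(Rational(-2, 441), Y)))
Function('V')(F) = Rational(657, 329) (Function('V')(F) = Add(2, Pow(Add(-173, -156), -1)) = Add(2, Pow(-329, -1)) = Add(2, Rational(-1, 329)) = Rational(657, 329))
Add(Function('V')(160), Function('H')(-25)) = Add(Rational(657, 329), Add(Rational(-314, 441), Mul(Rational(-2, 441), -25))) = Add(Rational(657, 329), Add(Rational(-314, 441), Rational(50, 441))) = Add(Rational(657, 329), Rational(-88, 147)) = Rational(9661, 6909)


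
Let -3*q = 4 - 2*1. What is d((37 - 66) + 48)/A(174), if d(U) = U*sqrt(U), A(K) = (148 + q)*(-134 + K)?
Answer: 57*sqrt(19)/17680 ≈ 0.014053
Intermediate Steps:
q = -2/3 (q = -(4 - 2*1)/3 = -(4 - 2)/3 = -1/3*2 = -2/3 ≈ -0.66667)
A(K) = -59228/3 + 442*K/3 (A(K) = (148 - 2/3)*(-134 + K) = 442*(-134 + K)/3 = -59228/3 + 442*K/3)
d(U) = U**(3/2)
d((37 - 66) + 48)/A(174) = ((37 - 66) + 48)**(3/2)/(-59228/3 + (442/3)*174) = (-29 + 48)**(3/2)/(-59228/3 + 25636) = 19**(3/2)/(17680/3) = (19*sqrt(19))*(3/17680) = 57*sqrt(19)/17680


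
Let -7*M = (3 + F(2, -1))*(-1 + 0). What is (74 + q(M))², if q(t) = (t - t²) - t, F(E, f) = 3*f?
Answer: 5476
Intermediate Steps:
M = 0 (M = -(3 + 3*(-1))*(-1 + 0)/7 = -(3 - 3)*(-1)/7 = -0*(-1) = -⅐*0 = 0)
q(t) = -t²
(74 + q(M))² = (74 - 1*0²)² = (74 - 1*0)² = (74 + 0)² = 74² = 5476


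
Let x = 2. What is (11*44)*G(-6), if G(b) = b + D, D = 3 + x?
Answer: -484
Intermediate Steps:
D = 5 (D = 3 + 2 = 5)
G(b) = 5 + b (G(b) = b + 5 = 5 + b)
(11*44)*G(-6) = (11*44)*(5 - 6) = 484*(-1) = -484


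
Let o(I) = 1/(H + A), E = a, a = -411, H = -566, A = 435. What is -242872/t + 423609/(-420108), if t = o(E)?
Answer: 4455417723149/140036 ≈ 3.1816e+7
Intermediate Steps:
E = -411
o(I) = -1/131 (o(I) = 1/(-566 + 435) = 1/(-131) = -1/131)
t = -1/131 ≈ -0.0076336
-242872/t + 423609/(-420108) = -242872/(-1/131) + 423609/(-420108) = -242872*(-131) + 423609*(-1/420108) = 31816232 - 141203/140036 = 4455417723149/140036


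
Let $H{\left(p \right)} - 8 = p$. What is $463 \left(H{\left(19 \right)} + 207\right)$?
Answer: $108342$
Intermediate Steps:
$H{\left(p \right)} = 8 + p$
$463 \left(H{\left(19 \right)} + 207\right) = 463 \left(\left(8 + 19\right) + 207\right) = 463 \left(27 + 207\right) = 463 \cdot 234 = 108342$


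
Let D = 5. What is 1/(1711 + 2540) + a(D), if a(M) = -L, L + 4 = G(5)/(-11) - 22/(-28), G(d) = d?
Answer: 2401969/654654 ≈ 3.6691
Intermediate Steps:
L = -565/154 (L = -4 + (5/(-11) - 22/(-28)) = -4 + (5*(-1/11) - 22*(-1/28)) = -4 + (-5/11 + 11/14) = -4 + 51/154 = -565/154 ≈ -3.6688)
a(M) = 565/154 (a(M) = -1*(-565/154) = 565/154)
1/(1711 + 2540) + a(D) = 1/(1711 + 2540) + 565/154 = 1/4251 + 565/154 = 2401969/654654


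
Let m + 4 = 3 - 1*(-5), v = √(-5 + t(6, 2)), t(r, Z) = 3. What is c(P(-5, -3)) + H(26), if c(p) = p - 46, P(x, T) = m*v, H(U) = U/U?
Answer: -45 + 4*I*√2 ≈ -45.0 + 5.6569*I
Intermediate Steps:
H(U) = 1
v = I*√2 (v = √(-5 + 3) = √(-2) = I*√2 ≈ 1.4142*I)
m = 4 (m = -4 + (3 - 1*(-5)) = -4 + (3 + 5) = -4 + 8 = 4)
P(x, T) = 4*I*√2 (P(x, T) = 4*(I*√2) = 4*I*√2)
c(p) = -46 + p
c(P(-5, -3)) + H(26) = (-46 + 4*I*√2) + 1 = -45 + 4*I*√2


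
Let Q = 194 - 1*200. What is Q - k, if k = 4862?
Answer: -4868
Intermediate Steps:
Q = -6 (Q = 194 - 200 = -6)
Q - k = -6 - 1*4862 = -6 - 4862 = -4868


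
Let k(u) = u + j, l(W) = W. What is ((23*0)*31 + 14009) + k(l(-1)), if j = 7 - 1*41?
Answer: 13974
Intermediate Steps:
j = -34 (j = 7 - 41 = -34)
k(u) = -34 + u (k(u) = u - 34 = -34 + u)
((23*0)*31 + 14009) + k(l(-1)) = ((23*0)*31 + 14009) + (-34 - 1) = (0*31 + 14009) - 35 = (0 + 14009) - 35 = 14009 - 35 = 13974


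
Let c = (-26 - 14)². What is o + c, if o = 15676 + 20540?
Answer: 37816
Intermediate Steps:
o = 36216
c = 1600 (c = (-40)² = 1600)
o + c = 36216 + 1600 = 37816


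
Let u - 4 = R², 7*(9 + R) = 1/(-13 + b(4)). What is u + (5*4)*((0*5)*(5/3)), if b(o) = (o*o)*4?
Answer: 10826740/127449 ≈ 84.950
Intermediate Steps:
b(o) = 4*o² (b(o) = o²*4 = 4*o²)
R = -3212/357 (R = -9 + 1/(7*(-13 + 4*4²)) = -9 + 1/(7*(-13 + 4*16)) = -9 + 1/(7*(-13 + 64)) = -9 + (⅐)/51 = -9 + (⅐)*(1/51) = -9 + 1/357 = -3212/357 ≈ -8.9972)
u = 10826740/127449 (u = 4 + (-3212/357)² = 4 + 10316944/127449 = 10826740/127449 ≈ 84.950)
u + (5*4)*((0*5)*(5/3)) = 10826740/127449 + (5*4)*((0*5)*(5/3)) = 10826740/127449 + 20*(0*(5*(⅓))) = 10826740/127449 + 20*(0*(5/3)) = 10826740/127449 + 20*0 = 10826740/127449 + 0 = 10826740/127449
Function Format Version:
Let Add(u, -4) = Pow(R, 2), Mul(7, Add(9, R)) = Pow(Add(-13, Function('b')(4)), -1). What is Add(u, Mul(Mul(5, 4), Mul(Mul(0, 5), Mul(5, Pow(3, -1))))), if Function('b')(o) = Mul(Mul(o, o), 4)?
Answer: Rational(10826740, 127449) ≈ 84.950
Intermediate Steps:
Function('b')(o) = Mul(4, Pow(o, 2)) (Function('b')(o) = Mul(Pow(o, 2), 4) = Mul(4, Pow(o, 2)))
R = Rational(-3212, 357) (R = Add(-9, Mul(Rational(1, 7), Pow(Add(-13, Mul(4, Pow(4, 2))), -1))) = Add(-9, Mul(Rational(1, 7), Pow(Add(-13, Mul(4, 16)), -1))) = Add(-9, Mul(Rational(1, 7), Pow(Add(-13, 64), -1))) = Add(-9, Mul(Rational(1, 7), Pow(51, -1))) = Add(-9, Mul(Rational(1, 7), Rational(1, 51))) = Add(-9, Rational(1, 357)) = Rational(-3212, 357) ≈ -8.9972)
u = Rational(10826740, 127449) (u = Add(4, Pow(Rational(-3212, 357), 2)) = Add(4, Rational(10316944, 127449)) = Rational(10826740, 127449) ≈ 84.950)
Add(u, Mul(Mul(5, 4), Mul(Mul(0, 5), Mul(5, Pow(3, -1))))) = Add(Rational(10826740, 127449), Mul(Mul(5, 4), Mul(Mul(0, 5), Mul(5, Pow(3, -1))))) = Add(Rational(10826740, 127449), Mul(20, Mul(0, Mul(5, Rational(1, 3))))) = Add(Rational(10826740, 127449), Mul(20, Mul(0, Rational(5, 3)))) = Add(Rational(10826740, 127449), Mul(20, 0)) = Add(Rational(10826740, 127449), 0) = Rational(10826740, 127449)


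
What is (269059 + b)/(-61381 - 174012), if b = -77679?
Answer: -191380/235393 ≈ -0.81302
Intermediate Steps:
(269059 + b)/(-61381 - 174012) = (269059 - 77679)/(-61381 - 174012) = 191380/(-235393) = 191380*(-1/235393) = -191380/235393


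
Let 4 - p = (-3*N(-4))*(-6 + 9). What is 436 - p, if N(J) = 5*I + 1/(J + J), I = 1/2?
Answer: 3285/8 ≈ 410.63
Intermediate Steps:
I = 1/2 ≈ 0.50000
N(J) = 5/2 + 1/(2*J) (N(J) = 5*(1/2) + 1/(J + J) = 5/2 + 1/(2*J))
p = 203/8 (p = 4 - (-3*(1 + 5*(-4))/(2*(-4)))*(-6 + 9) = 4 - (-3*(-1)*(1 - 20)/(2*4))*3 = 4 - (-3*(-1)*(-19)/(2*4))*3 = 4 - (-3*19/8)*3 = 4 - (-57)*3/8 = 4 - 1*(-171/8) = 4 + 171/8 = 203/8 ≈ 25.375)
436 - p = 436 - 1*203/8 = 436 - 203/8 = 3285/8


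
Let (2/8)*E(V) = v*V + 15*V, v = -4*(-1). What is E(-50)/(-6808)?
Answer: 475/851 ≈ 0.55817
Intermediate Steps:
v = 4
E(V) = 76*V (E(V) = 4*(4*V + 15*V) = 4*(19*V) = 76*V)
E(-50)/(-6808) = (76*(-50))/(-6808) = -3800*(-1/6808) = 475/851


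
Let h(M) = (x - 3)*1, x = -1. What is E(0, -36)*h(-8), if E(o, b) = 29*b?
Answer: 4176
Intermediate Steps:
h(M) = -4 (h(M) = (-1 - 3)*1 = -4*1 = -4)
E(0, -36)*h(-8) = (29*(-36))*(-4) = -1044*(-4) = 4176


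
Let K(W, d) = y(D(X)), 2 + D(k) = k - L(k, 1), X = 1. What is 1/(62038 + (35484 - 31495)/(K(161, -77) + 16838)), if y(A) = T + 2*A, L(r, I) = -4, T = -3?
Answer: 16841/1044785947 ≈ 1.6119e-5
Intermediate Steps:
D(k) = 2 + k (D(k) = -2 + (k - 1*(-4)) = -2 + (k + 4) = -2 + (4 + k) = 2 + k)
y(A) = -3 + 2*A
K(W, d) = 3 (K(W, d) = -3 + 2*(2 + 1) = -3 + 2*3 = -3 + 6 = 3)
1/(62038 + (35484 - 31495)/(K(161, -77) + 16838)) = 1/(62038 + (35484 - 31495)/(3 + 16838)) = 1/(62038 + 3989/16841) = 1/(1044785947/16841) = 16841/1044785947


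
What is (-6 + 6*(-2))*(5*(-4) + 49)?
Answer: -522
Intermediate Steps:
(-6 + 6*(-2))*(5*(-4) + 49) = (-6 - 12)*(-20 + 49) = -18*29 = -522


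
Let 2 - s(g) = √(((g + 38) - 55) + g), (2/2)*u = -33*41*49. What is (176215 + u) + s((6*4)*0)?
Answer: 109920 - I*√17 ≈ 1.0992e+5 - 4.1231*I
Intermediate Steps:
u = -66297 (u = -33*41*49 = -1353*49 = -66297)
s(g) = 2 - √(-17 + 2*g) (s(g) = 2 - √(((g + 38) - 55) + g) = 2 - √(((38 + g) - 55) + g) = 2 - √((-17 + g) + g) = 2 - √(-17 + 2*g))
(176215 + u) + s((6*4)*0) = (176215 - 66297) + (2 - √(-17 + 2*((6*4)*0))) = 109918 + (2 - √(-17 + 2*(24*0))) = 109918 + (2 - √(-17 + 2*0)) = 109918 + (2 - √(-17 + 0)) = 109918 + (2 - √(-17)) = 109918 + (2 - I*√17) = 109920 - I*√17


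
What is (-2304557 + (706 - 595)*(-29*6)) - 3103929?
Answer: -5427800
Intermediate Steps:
(-2304557 + (706 - 595)*(-29*6)) - 3103929 = (-2304557 + 111*(-174)) - 3103929 = (-2304557 - 19314) - 3103929 = -2323871 - 3103929 = -5427800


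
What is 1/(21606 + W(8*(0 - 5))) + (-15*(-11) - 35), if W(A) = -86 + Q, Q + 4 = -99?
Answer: 2784211/21417 ≈ 130.00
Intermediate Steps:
Q = -103 (Q = -4 - 99 = -103)
W(A) = -189 (W(A) = -86 - 103 = -189)
1/(21606 + W(8*(0 - 5))) + (-15*(-11) - 35) = 1/(21606 - 189) + (-15*(-11) - 35) = 1/21417 + (165 - 35) = 1/21417 + 130 = 2784211/21417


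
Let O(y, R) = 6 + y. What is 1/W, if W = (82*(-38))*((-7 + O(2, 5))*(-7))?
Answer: 1/21812 ≈ 4.5846e-5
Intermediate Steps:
W = 21812 (W = (82*(-38))*((-7 + (6 + 2))*(-7)) = -3116*(-7 + 8)*(-7) = -3116*(-7) = 21812)
1/W = 1/21812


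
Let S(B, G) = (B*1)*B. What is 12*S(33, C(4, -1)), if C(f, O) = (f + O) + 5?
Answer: 13068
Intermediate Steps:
C(f, O) = 5 + O + f (C(f, O) = (O + f) + 5 = 5 + O + f)
S(B, G) = B**2 (S(B, G) = B*B = B**2)
12*S(33, C(4, -1)) = 12*33**2 = 12*1089 = 13068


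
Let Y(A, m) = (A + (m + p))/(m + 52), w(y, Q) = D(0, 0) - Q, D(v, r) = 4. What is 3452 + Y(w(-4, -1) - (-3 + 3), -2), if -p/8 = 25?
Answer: 172403/50 ≈ 3448.1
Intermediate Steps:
p = -200 (p = -8*25 = -200)
w(y, Q) = 4 - Q
Y(A, m) = (-200 + A + m)/(52 + m) (Y(A, m) = (A + (m - 200))/(m + 52) = (A + (-200 + m))/(52 + m) = (-200 + A + m)/(52 + m))
3452 + Y(w(-4, -1) - (-3 + 3), -2) = 3452 + (-200 + ((4 - 1*(-1)) - (-3 + 3)) - 2)/(52 - 2) = 3452 + (-200 + ((4 + 1) - 1*0) - 2)/50 = 3452 + (-200 + (5 + 0) - 2)/50 = 3452 + (-200 + 5 - 2)/50 = 3452 + (1/50)*(-197) = 3452 - 197/50 = 172403/50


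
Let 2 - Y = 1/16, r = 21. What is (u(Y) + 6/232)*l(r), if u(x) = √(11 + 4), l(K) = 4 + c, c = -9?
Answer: -15/116 - 5*√15 ≈ -19.494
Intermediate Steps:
Y = 31/16 (Y = 2 - 1/16 = 31/16 ≈ 1.9375)
l(K) = -5 (l(K) = 4 - 9 = -5)
u(x) = √15
(u(Y) + 6/232)*l(r) = (√15 + 6/232)*(-5) = (√15 + 6*(1/232))*(-5) = (√15 + 3/116)*(-5) = (3/116 + √15)*(-5) = -15/116 - 5*√15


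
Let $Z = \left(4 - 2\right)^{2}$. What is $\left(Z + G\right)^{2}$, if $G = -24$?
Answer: $400$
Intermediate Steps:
$Z = 4$ ($Z = 2^{2} = 4$)
$\left(Z + G\right)^{2} = \left(4 - 24\right)^{2} = \left(-20\right)^{2} = 400$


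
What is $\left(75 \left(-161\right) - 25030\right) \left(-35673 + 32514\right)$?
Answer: $117214695$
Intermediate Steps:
$\left(75 \left(-161\right) - 25030\right) \left(-35673 + 32514\right) = \left(-12075 - 25030\right) \left(-3159\right) = \left(-37105\right) \left(-3159\right) = 117214695$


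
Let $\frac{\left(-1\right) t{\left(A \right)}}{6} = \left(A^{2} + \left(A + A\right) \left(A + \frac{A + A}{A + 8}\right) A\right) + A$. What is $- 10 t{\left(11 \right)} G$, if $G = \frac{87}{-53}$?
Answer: $- \frac{304900200}{1007} \approx -3.0278 \cdot 10^{5}$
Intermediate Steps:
$t{\left(A \right)} = - 6 A - 6 A^{2} - 12 A^{2} \left(A + \frac{2 A}{8 + A}\right)$ ($t{\left(A \right)} = - 6 \left(\left(A^{2} + \left(A + A\right) \left(A + \frac{A + A}{A + 8}\right) A\right) + A\right) = - 6 \left(\left(A^{2} + 2 A \left(A + \frac{2 A}{8 + A}\right) A\right) + A\right) = - 6 \left(\left(A^{2} + 2 A^{2} \left(A + \frac{2 A}{8 + A}\right)\right) + A\right) = - 6 \left(A + A^{2} + 2 A^{2} \left(A + \frac{2 A}{8 + A}\right)\right) = - 6 A - 6 A^{2} - 12 A^{2} \left(A + \frac{2 A}{8 + A}\right)$)
$G = - \frac{87}{53}$ ($G = 87 \left(- \frac{1}{53}\right) = - \frac{87}{53} \approx -1.6415$)
$- 10 t{\left(11 \right)} G = - 10 \left(\left(-6\right) 11 \frac{1}{8 + 11} \left(8 + 2 \cdot 11^{3} + 9 \cdot 11 + 21 \cdot 11^{2}\right)\right) \left(- \frac{87}{53}\right) = - 10 \left(\left(-6\right) 11 \cdot \frac{1}{19} \left(8 + 2 \cdot 1331 + 99 + 21 \cdot 121\right)\right) \left(- \frac{87}{53}\right) = - 10 \left(\left(-6\right) 11 \cdot \frac{1}{19} \left(8 + 2662 + 99 + 2541\right)\right) \left(- \frac{87}{53}\right) = - 10 \left(\left(-6\right) 11 \cdot \frac{1}{19} \cdot 5310\right) \left(- \frac{87}{53}\right) = \left(-10\right) \left(- \frac{350460}{19}\right) \left(- \frac{87}{53}\right) = \frac{3504600}{19} \left(- \frac{87}{53}\right) = - \frac{304900200}{1007}$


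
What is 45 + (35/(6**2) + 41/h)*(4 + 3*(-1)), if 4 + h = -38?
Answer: 11339/252 ≈ 44.996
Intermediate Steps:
h = -42 (h = -4 - 38 = -42)
45 + (35/(6**2) + 41/h)*(4 + 3*(-1)) = 45 + (35/(6**2) + 41/(-42))*(4 + 3*(-1)) = 45 + (35/36 + 41*(-1/42))*(4 - 3) = 45 + (35*(1/36) - 41/42)*1 = 45 + (35/36 - 41/42)*1 = 45 - 1/252*1 = 45 - 1/252 = 11339/252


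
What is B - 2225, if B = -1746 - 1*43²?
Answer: -5820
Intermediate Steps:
B = -3595 (B = -1746 - 1*1849 = -1746 - 1849 = -3595)
B - 2225 = -3595 - 2225 = -5820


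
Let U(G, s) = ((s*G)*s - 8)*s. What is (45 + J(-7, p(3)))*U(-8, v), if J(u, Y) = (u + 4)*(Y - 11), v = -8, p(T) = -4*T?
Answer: 474240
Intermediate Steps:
J(u, Y) = (-11 + Y)*(4 + u) (J(u, Y) = (4 + u)*(-11 + Y) = (-11 + Y)*(4 + u))
U(G, s) = s*(-8 + G*s²) (U(G, s) = ((G*s)*s - 8)*s = (G*s² - 8)*s = (-8 + G*s²)*s = s*(-8 + G*s²))
(45 + J(-7, p(3)))*U(-8, v) = (45 + (-44 - 11*(-7) + 4*(-4*3) - 4*3*(-7)))*(-8*(-8 - 8*(-8)²)) = (45 + (-44 + 77 + 4*(-12) - 12*(-7)))*(-8*(-8 - 8*64)) = (45 + (-44 + 77 - 48 + 84))*(-8*(-8 - 512)) = (45 + 69)*(-8*(-520)) = 114*4160 = 474240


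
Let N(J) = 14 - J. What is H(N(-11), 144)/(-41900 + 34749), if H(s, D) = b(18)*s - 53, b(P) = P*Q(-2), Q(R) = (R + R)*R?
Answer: -3547/7151 ≈ -0.49601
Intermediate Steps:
Q(R) = 2*R² (Q(R) = (2*R)*R = 2*R²)
b(P) = 8*P (b(P) = P*(2*(-2)²) = P*(2*4) = P*8 = 8*P)
H(s, D) = -53 + 144*s (H(s, D) = (8*18)*s - 53 = 144*s - 53 = -53 + 144*s)
H(N(-11), 144)/(-41900 + 34749) = (-53 + 144*(14 - 1*(-11)))/(-41900 + 34749) = (-53 + 144*(14 + 11))/(-7151) = (-53 + 144*25)*(-1/7151) = (-53 + 3600)*(-1/7151) = 3547*(-1/7151) = -3547/7151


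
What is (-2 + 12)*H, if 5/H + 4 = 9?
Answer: 10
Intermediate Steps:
H = 1 (H = 5/(-4 + 9) = 5/5 = 5*(⅕) = 1)
(-2 + 12)*H = (-2 + 12)*1 = 10*1 = 10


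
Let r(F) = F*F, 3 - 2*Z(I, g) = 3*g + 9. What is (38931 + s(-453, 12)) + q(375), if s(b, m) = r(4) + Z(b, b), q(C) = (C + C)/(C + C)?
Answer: 79249/2 ≈ 39625.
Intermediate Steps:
Z(I, g) = -3 - 3*g/2 (Z(I, g) = 3/2 - (3*g + 9)/2 = 3/2 - (9 + 3*g)/2 = 3/2 + (-9/2 - 3*g/2) = -3 - 3*g/2)
r(F) = F²
q(C) = 1 (q(C) = (2*C)/((2*C)) = (2*C)*(1/(2*C)) = 1)
s(b, m) = 13 - 3*b/2 (s(b, m) = 4² + (-3 - 3*b/2) = 16 + (-3 - 3*b/2) = 13 - 3*b/2)
(38931 + s(-453, 12)) + q(375) = (38931 + (13 - 3/2*(-453))) + 1 = (38931 + (13 + 1359/2)) + 1 = (38931 + 1385/2) + 1 = 79247/2 + 1 = 79249/2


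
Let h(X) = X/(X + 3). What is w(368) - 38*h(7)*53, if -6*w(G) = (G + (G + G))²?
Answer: -1022729/5 ≈ -2.0455e+5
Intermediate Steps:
h(X) = X/(3 + X)
w(G) = -3*G²/2 (w(G) = -(G + (G + G))²/6 = -(G + 2*G)²/6 = -9*G²/6 = -3*G²/2)
w(368) - 38*h(7)*53 = -3/2*368² - 266/(3 + 7)*53 = -3/2*135424 - 266/10*53 = -203136 - 266/10*53 = -203136 - 38*7/10*53 = -203136 - 133/5*53 = -203136 - 7049/5 = -1022729/5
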